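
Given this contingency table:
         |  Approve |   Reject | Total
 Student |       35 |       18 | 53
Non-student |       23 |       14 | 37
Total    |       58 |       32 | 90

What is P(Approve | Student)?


P(Approve | Student) = 35/(35+18) = 35/53

P(Approve|Student) = 35/53 ≈ 66.04%


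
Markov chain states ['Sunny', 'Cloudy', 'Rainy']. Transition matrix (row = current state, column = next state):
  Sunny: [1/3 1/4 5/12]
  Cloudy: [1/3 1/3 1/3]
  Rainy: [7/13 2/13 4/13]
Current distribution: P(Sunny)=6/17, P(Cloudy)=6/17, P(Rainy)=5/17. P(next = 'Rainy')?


P(next=Rainy) = Σᵢ P(now=i)×P(i→Rainy)
= 6/17×5/12 + 6/17×1/3 + 5/17×4/13
= 5/34 + 2/17 + 20/221 = 157/442

P = 157/442 ≈ 0.3552


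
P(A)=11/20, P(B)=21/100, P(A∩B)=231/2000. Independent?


P(A)×P(B) = 231/2000
P(A∩B) = 231/2000
Equal ✓ → Independent

Yes, independent


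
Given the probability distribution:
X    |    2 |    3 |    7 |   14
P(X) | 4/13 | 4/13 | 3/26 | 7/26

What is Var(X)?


E[X] = 159/26
E[X²] = 1623/26
Var(X) = E[X²] - (E[X])² = 1623/26 - 25281/676 = 16917/676

Var(X) = 16917/676 ≈ 25.0251


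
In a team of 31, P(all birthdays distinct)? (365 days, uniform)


P(all different) = Π(365-i)/365 for i=0..30
= (365/365)×(364/365)×...×(335/365)
= 0.269545

P ≈ 0.2695 ≈ 26.95%


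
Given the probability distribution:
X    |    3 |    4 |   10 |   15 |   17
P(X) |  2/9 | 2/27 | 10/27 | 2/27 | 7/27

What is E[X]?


E[X] = Σ x·P(X=x)
= (3)×(2/9) + (4)×(2/27) + (10)×(10/27) + (15)×(2/27) + (17)×(7/27)
= 275/27

E[X] = 275/27


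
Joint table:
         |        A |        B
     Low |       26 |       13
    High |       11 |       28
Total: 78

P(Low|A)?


P(Low|A) = 26/(26+11) = 26/37

P = 26/37 ≈ 70.27%


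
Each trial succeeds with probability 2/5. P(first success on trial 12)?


Geometric: P(X=12) = (1-p)^(k-1)×p = (3/5)^11×2/5 = 354294/244140625

P(X=12) = 354294/244140625 ≈ 0.15%


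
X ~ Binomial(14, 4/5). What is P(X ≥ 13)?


P(X ≥ 13) = Σ P(X=i) for i=13..14
P(X=13) = 939524096/6103515625
P(X=14) = 268435456/6103515625
Sum = 1207959552/6103515625

P(X ≥ 13) = 1207959552/6103515625 ≈ 19.79%


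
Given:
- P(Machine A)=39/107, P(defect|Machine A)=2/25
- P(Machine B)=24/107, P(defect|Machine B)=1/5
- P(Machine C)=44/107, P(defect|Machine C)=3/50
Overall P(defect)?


P(B) = Σ P(B|Aᵢ)×P(Aᵢ)
  2/25×39/107 = 78/2675
  1/5×24/107 = 24/535
  3/50×44/107 = 66/2675
Sum = 264/2675

P(defect) = 264/2675 ≈ 9.87%


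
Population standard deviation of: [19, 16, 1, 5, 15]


Mean = 56/5
  (19-56/5)²=1521/25
  (16-56/5)²=576/25
  (1-56/5)²=2601/25
  (5-56/5)²=961/25
  (15-56/5)²=361/25
Σ(x-μ)² = 1204/5
σ² = (1204/5)/5 = 1204/25

σ = √(1204/25) ≈ 6.9397


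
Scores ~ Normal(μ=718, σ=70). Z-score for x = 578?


z = (x - μ)/σ = (578 - 718)/70 = -2.0

z = -2.0


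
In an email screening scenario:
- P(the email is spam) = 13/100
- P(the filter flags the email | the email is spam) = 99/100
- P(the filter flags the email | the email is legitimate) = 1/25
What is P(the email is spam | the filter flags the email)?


Using Bayes' theorem:
P(A|B) = P(B|A)·P(A) / P(B)

P(the filter flags the email) = 99/100 × 13/100 + 1/25 × 87/100
= 1287/10000 + 87/2500 = 327/2000

P(the email is spam|the filter flags the email) = (1287/10000) / (327/2000) = 429/545

P(the email is spam|the filter flags the email) = 429/545 ≈ 78.72%


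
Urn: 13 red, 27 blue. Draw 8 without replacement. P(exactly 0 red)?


Hypergeometric: C(13,0)×C(27,8)/C(40,8)
= 1×2220075/76904685 = 345/11951

P(X=0) = 345/11951 ≈ 2.89%


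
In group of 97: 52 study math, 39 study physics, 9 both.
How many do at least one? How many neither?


|A∪B| = 52+39-9 = 82
Neither = 97-82 = 15

At least one: 82; Neither: 15


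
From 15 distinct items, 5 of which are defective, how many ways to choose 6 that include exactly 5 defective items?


Choose 5 of the 5 defective items and 1 of the other 10 items:
C(5,5)×C(10,1) = 1×10 = 10

10


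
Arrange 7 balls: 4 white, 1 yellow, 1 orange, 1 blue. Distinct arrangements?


7!/(4!×1!×1!×1!) = 210

210


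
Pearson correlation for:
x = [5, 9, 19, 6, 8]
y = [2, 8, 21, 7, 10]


n=5, Σx=47, Σy=48, Σxy=603, Σx²=567, Σy²=658
r = (5×603 - 47×48)/√((5×567 - 47²)(5×658 - 48²))
= 759/√(626×986) = 759/√617236 ≈ 759/785.6437 ≈ 0.9661

r ≈ 0.9661


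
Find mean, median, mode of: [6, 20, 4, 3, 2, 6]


Sorted: [2, 3, 4, 6, 6, 20]
Mean = 41/6
Median = 5
Freq: {6: 2, 20: 1, 4: 1, 3: 1, 2: 1}
Mode: [6]

Mean=41/6, Median=5, Mode=6


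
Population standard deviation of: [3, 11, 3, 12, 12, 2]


Mean = 43/6
  (3-43/6)²=625/36
  (11-43/6)²=529/36
  (3-43/6)²=625/36
  (12-43/6)²=841/36
  (12-43/6)²=841/36
  (2-43/6)²=961/36
Σ(x-μ)² = 737/6
σ² = (737/6)/6 = 737/36

σ = √(737/36) ≈ 4.5246


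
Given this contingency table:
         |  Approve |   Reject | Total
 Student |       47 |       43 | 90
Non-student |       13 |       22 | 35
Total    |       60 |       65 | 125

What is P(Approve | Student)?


P(Approve | Student) = 47/(47+43) = 47/90

P(Approve|Student) = 47/90 ≈ 52.22%


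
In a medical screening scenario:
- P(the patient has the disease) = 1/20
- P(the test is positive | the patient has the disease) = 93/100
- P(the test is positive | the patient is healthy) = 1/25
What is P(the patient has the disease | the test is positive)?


Using Bayes' theorem:
P(A|B) = P(B|A)·P(A) / P(B)

P(the test is positive) = 93/100 × 1/20 + 1/25 × 19/20
= 93/2000 + 19/500 = 169/2000

P(the patient has the disease|the test is positive) = (93/2000) / (169/2000) = 93/169

P(the patient has the disease|the test is positive) = 93/169 ≈ 55.03%


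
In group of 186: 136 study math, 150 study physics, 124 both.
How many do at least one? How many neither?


|A∪B| = 136+150-124 = 162
Neither = 186-162 = 24

At least one: 162; Neither: 24


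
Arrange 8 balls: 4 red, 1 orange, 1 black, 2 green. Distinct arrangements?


8!/(4!×1!×1!×2!) = 840

840


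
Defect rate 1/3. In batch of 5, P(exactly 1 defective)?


Binomial: P(X=1) = C(5,1)×p^1×(1-p)^4
= 5 × 1/3 × 16/81 = 80/243

P(X=1) = 80/243 ≈ 32.92%


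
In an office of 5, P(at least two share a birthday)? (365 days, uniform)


P(all different) = Π(365-i)/365 for i=0..4
= 0.972864
P(match) = 1 - 0.972864 = 0.027136

P ≈ 0.0271 ≈ 2.71%


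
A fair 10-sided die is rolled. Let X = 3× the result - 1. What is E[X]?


E[die] = (1+10)/2 = 11/2
E[X] = 3×11/2 - 1 = 31/2

E[X] = 31/2


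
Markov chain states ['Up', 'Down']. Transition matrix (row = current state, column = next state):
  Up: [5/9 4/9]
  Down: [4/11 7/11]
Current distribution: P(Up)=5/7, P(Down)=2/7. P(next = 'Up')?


P(next=Up) = Σᵢ P(now=i)×P(i→Up)
= 5/7×5/9 + 2/7×4/11
= 25/63 + 8/77 = 347/693

P = 347/693 ≈ 0.5007


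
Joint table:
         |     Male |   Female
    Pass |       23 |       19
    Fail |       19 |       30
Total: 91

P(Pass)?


P(Pass) = (23+19)/91 = 42/91 = 6/13

P(Pass) = 6/13 ≈ 46.15%


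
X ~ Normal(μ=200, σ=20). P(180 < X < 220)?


z₁=(180-200)/20=-1.0, z₂=(220-200)/20=1.0
P = Φ(1.0) - Φ(-1.0) = 0.841345 - 0.158655 = 0.682690 ≈ 0.6827

P(180 < X < 220) ≈ 0.6827


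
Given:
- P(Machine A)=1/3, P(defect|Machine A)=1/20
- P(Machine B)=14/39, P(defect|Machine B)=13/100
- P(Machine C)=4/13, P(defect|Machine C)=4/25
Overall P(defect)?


P(B) = Σ P(B|Aᵢ)×P(Aᵢ)
  1/20×1/3 = 1/60
  13/100×14/39 = 7/150
  4/25×4/13 = 16/325
Sum = 439/3900

P(defect) = 439/3900 ≈ 11.26%


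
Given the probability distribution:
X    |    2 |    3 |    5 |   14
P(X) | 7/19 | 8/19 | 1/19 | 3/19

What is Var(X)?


E[X] = 85/19
E[X²] = 713/19
Var(X) = E[X²] - (E[X])² = 713/19 - 7225/361 = 6322/361

Var(X) = 6322/361 ≈ 17.5125


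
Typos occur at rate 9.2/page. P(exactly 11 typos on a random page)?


Poisson(λ=9.2): P(X=11) = e^(-λ)×λ^k/k!
= e^(-9.2) × 9.2^11 / 11!
≈ 0.0001010394018 × 39963737788.6 / 39916800 ≈ 0.101158

P(X=11) ≈ 0.101158 ≈ 10.12%


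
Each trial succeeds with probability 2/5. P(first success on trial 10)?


Geometric: P(X=10) = (1-p)^(k-1)×p = (3/5)^9×2/5 = 39366/9765625

P(X=10) = 39366/9765625 ≈ 0.40%


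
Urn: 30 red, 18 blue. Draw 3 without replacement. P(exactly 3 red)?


Hypergeometric: C(30,3)×C(18,0)/C(48,3)
= 4060×1/17296 = 1015/4324

P(X=3) = 1015/4324 ≈ 23.47%


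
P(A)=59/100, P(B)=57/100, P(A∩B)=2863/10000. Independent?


P(A)×P(B) = 3363/10000
P(A∩B) = 2863/10000
Not equal → NOT independent

No, not independent


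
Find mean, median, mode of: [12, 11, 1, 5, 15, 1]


Sorted: [1, 1, 5, 11, 12, 15]
Mean = 45/6 = 15/2
Median = 8
Freq: {12: 1, 11: 1, 1: 2, 5: 1, 15: 1}
Mode: [1]

Mean=15/2, Median=8, Mode=1


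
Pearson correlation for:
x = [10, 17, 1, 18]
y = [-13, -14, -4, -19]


n=4, Σx=46, Σy=-50, Σxy=-714, Σx²=714, Σy²=742
r = (4×(-714) - 46×(-50))/√((4×714 - 46²)(4×742 - (-50)²))
= -556/√(740×468) = -556/√346320 ≈ -556/588.4896 ≈ -0.9448

r ≈ -0.9448


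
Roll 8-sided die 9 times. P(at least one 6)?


P(no 6)^9 = (7/8)^9 = 40353607/134217728
P(≥1) = 1 - 40353607/134217728 = 93864121/134217728

P = 93864121/134217728 ≈ 69.93%


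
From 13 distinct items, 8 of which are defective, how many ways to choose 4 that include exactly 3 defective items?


Choose 3 of the 8 defective items and 1 of the other 5 items:
C(8,3)×C(5,1) = 56×5 = 280

280


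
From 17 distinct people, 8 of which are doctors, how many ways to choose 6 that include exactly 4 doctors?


Choose 4 of the 8 doctors and 2 of the other 9 people:
C(8,4)×C(9,2) = 70×36 = 2520

2520


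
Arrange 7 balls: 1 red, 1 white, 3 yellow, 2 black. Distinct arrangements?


7!/(1!×1!×3!×2!) = 420

420


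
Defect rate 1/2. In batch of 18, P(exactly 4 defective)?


Binomial: P(X=4) = C(18,4)×p^4×(1-p)^14
= 3060 × 1/16 × 1/16384 = 765/65536

P(X=4) = 765/65536 ≈ 1.17%


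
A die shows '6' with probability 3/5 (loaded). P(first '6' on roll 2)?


Geometric: P(X=2) = (1-p)^(k-1)×p = (2/5)^1×3/5 = 6/25

P(X=2) = 6/25 ≈ 24.00%


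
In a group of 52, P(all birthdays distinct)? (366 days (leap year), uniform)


P(all different) = Π(366-i)/366 for i=0..51
= (366/366)×(365/366)×...×(315/366)
= 0.022238

P ≈ 0.0222 ≈ 2.22%


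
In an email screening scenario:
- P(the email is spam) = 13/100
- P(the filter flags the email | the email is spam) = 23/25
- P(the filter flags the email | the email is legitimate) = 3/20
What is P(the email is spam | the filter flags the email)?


Using Bayes' theorem:
P(A|B) = P(B|A)·P(A) / P(B)

P(the filter flags the email) = 23/25 × 13/100 + 3/20 × 87/100
= 299/2500 + 261/2000 = 2501/10000

P(the email is spam|the filter flags the email) = (299/2500) / (2501/10000) = 1196/2501

P(the email is spam|the filter flags the email) = 1196/2501 ≈ 47.82%


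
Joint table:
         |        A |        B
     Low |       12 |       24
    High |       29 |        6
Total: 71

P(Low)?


P(Low) = (12+24)/71 = 36/71

P(Low) = 36/71 ≈ 50.70%


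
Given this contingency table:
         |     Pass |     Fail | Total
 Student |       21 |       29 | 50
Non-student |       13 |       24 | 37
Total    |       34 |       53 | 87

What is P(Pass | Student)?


P(Pass | Student) = 21/(21+29) = 21/50

P(Pass|Student) = 21/50 ≈ 42.00%


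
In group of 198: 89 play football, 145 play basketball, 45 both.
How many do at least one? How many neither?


|A∪B| = 89+145-45 = 189
Neither = 198-189 = 9

At least one: 189; Neither: 9


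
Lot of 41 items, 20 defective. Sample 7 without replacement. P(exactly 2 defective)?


Hypergeometric: C(20,2)×C(21,5)/C(41,7)
= 190×20349/22481940 = 6783/39442

P(X=2) = 6783/39442 ≈ 17.20%


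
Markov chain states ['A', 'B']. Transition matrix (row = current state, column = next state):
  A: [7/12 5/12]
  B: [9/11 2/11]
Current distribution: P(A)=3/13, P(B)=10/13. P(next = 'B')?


P(next=B) = Σᵢ P(now=i)×P(i→B)
= 3/13×5/12 + 10/13×2/11
= 5/52 + 20/143 = 135/572

P = 135/572 ≈ 0.2360


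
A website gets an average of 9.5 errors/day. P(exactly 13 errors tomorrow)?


Poisson(λ=9.5): P(X=13) = e^(-λ)×λ^k/k!
= e^(-9.5) × 9.5^13 / 13!
≈ 7.485182989e-05 × 5.1334208328e+12 / 6227020800 ≈ 0.061706

P(X=13) ≈ 0.061706 ≈ 6.17%


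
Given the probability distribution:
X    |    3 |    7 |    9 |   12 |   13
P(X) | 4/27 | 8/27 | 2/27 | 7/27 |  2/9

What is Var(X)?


E[X] = 248/27
E[X²] = 2612/27
Var(X) = E[X²] - (E[X])² = 2612/27 - 61504/729 = 9020/729

Var(X) = 9020/729 ≈ 12.3731


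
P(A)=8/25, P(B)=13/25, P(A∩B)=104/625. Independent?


P(A)×P(B) = 104/625
P(A∩B) = 104/625
Equal ✓ → Independent

Yes, independent


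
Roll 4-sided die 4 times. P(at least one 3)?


P(no 3)^4 = (3/4)^4 = 81/256
P(≥1) = 1 - 81/256 = 175/256

P = 175/256 ≈ 68.36%


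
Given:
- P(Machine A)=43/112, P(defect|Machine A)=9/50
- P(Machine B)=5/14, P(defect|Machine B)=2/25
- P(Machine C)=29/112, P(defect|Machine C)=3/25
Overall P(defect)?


P(B) = Σ P(B|Aᵢ)×P(Aᵢ)
  9/50×43/112 = 387/5600
  2/25×5/14 = 1/35
  3/25×29/112 = 87/2800
Sum = 103/800

P(defect) = 103/800 ≈ 12.88%


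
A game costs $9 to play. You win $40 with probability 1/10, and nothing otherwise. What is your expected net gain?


E[gain] = (40-9)×1/10 + (-9)×9/10
= 31/10 - 81/10 = -5

Expected net gain = $-5 ≈ $-5.00


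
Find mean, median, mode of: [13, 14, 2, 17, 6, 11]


Sorted: [2, 6, 11, 13, 14, 17]
Mean = 63/6 = 21/2
Median = 12
Freq: {13: 1, 14: 1, 2: 1, 17: 1, 6: 1, 11: 1}
Mode: No mode

Mean=21/2, Median=12, Mode=No mode


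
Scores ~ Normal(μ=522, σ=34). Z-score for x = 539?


z = (x - μ)/σ = (539 - 522)/34 = 0.5

z = 0.5


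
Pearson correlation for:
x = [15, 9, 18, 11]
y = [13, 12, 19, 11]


n=4, Σx=53, Σy=55, Σxy=766, Σx²=751, Σy²=795
r = (4×766 - 53×55)/√((4×751 - 53²)(4×795 - 55²))
= 149/√(195×155) = 149/√30225 ≈ 149/173.8534 ≈ 0.8570

r ≈ 0.8570


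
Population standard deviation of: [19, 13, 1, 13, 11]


Mean = 57/5
  (19-57/5)²=1444/25
  (13-57/5)²=64/25
  (1-57/5)²=2704/25
  (13-57/5)²=64/25
  (11-57/5)²=4/25
Σ(x-μ)² = 856/5
σ² = (856/5)/5 = 856/25

σ = √(856/25) ≈ 5.8515


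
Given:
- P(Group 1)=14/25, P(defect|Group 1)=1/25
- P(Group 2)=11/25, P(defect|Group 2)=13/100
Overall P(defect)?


P(B) = Σ P(B|Aᵢ)×P(Aᵢ)
  1/25×14/25 = 14/625
  13/100×11/25 = 143/2500
Sum = 199/2500

P(defect) = 199/2500 ≈ 7.96%


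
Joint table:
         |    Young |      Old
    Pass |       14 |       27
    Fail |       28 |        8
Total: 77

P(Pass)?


P(Pass) = (14+27)/77 = 41/77

P(Pass) = 41/77 ≈ 53.25%


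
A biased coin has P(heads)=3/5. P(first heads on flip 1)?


Geometric: P(X=1) = (1-p)^(k-1)×p = (2/5)^0×3/5 = 3/5

P(X=1) = 3/5 ≈ 60.00%


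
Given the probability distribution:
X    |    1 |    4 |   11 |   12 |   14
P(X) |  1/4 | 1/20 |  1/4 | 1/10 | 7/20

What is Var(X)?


E[X] = 93/10
E[X²] = 1143/10
Var(X) = E[X²] - (E[X])² = 1143/10 - 8649/100 = 2781/100

Var(X) = 2781/100 ≈ 27.8100


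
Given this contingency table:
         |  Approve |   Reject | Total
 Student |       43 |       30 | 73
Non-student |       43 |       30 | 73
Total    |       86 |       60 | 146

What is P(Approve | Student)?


P(Approve | Student) = 43/(43+30) = 43/73

P(Approve|Student) = 43/73 ≈ 58.90%


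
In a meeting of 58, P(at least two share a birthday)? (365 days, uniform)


P(all different) = Π(365-i)/365 for i=0..57
= 0.008335
P(match) = 1 - 0.008335 = 0.991665

P ≈ 0.9917 ≈ 99.17%


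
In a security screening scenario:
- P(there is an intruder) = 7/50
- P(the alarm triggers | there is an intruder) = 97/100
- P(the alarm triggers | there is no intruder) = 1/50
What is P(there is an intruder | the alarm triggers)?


Using Bayes' theorem:
P(A|B) = P(B|A)·P(A) / P(B)

P(the alarm triggers) = 97/100 × 7/50 + 1/50 × 43/50
= 679/5000 + 43/2500 = 153/1000

P(there is an intruder|the alarm triggers) = (679/5000) / (153/1000) = 679/765

P(there is an intruder|the alarm triggers) = 679/765 ≈ 88.76%


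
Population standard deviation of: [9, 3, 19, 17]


Mean = 48/4 = 12
  (9-12)²=9
  (3-12)²=81
  (19-12)²=49
  (17-12)²=25
Σ(x-μ)² = 164
σ² = 164/4 = 41

σ = √(41) ≈ 6.4031


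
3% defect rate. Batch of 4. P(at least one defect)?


P(all good) = (97/100)^4 = 88529281/100000000
P(≥1 defect) = 11470719/100000000

P = 11470719/100000000 ≈ 11.47%


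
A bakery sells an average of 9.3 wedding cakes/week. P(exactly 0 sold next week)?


Poisson(λ=9.3): P(X=0) = e^(-λ)×λ^k/k!
= e^(-9.3) × 9.3^0 / 0!
≈ 9.142423148e-05 × 1 / 1 ≈ 0.000091

P(X=0) ≈ 0.000091 ≈ 0.01%


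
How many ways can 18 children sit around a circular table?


Circular arrangements of 18 distinct objects: fix one position to break rotational symmetry.
(n-1)! = 17! = 355687428096000

355687428096000


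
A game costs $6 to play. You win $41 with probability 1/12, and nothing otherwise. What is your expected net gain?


E[gain] = (41-6)×1/12 + (-6)×11/12
= 35/12 - 11/2 = -31/12

Expected net gain = $-31/12 ≈ $-2.58


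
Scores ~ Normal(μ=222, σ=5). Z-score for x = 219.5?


z = (x - μ)/σ = (219.5 - 222)/5 = -0.5

z = -0.5


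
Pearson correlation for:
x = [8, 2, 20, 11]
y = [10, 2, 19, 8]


n=4, Σx=41, Σy=39, Σxy=552, Σx²=589, Σy²=529
r = (4×552 - 41×39)/√((4×589 - 41²)(4×529 - 39²))
= 609/√(675×595) = 609/√401625 ≈ 609/633.7389 ≈ 0.9610

r ≈ 0.9610


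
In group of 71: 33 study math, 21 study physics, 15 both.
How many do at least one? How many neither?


|A∪B| = 33+21-15 = 39
Neither = 71-39 = 32

At least one: 39; Neither: 32


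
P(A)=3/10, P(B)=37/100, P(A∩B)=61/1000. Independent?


P(A)×P(B) = 111/1000
P(A∩B) = 61/1000
Not equal → NOT independent

No, not independent


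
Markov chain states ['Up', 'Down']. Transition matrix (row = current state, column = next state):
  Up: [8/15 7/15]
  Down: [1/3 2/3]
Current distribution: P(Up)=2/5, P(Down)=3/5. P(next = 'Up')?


P(next=Up) = Σᵢ P(now=i)×P(i→Up)
= 2/5×8/15 + 3/5×1/3
= 16/75 + 1/5 = 31/75

P = 31/75 ≈ 0.4133


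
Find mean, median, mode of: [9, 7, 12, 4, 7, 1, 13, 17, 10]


Sorted: [1, 4, 7, 7, 9, 10, 12, 13, 17]
Mean = 80/9
Median = 9
Freq: {9: 1, 7: 2, 12: 1, 4: 1, 1: 1, 13: 1, 17: 1, 10: 1}
Mode: [7]

Mean=80/9, Median=9, Mode=7


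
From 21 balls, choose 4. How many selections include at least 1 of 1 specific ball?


Complement: C(21,4) - C(20,4) = 5985 - 4845 = 1140

1140


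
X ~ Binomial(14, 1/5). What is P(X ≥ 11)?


P(X ≥ 11) = Σ P(X=i) for i=11..14
P(X=11) = 23296/6103515625
P(X=12) = 1456/6103515625
P(X=13) = 56/6103515625
P(X=14) = 1/6103515625
Sum = 24809/6103515625

P(X ≥ 11) = 24809/6103515625 ≈ 0.00%


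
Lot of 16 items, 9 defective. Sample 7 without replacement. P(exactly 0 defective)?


Hypergeometric: C(9,0)×C(7,7)/C(16,7)
= 1×1/11440 = 1/11440

P(X=0) = 1/11440 ≈ 0.01%


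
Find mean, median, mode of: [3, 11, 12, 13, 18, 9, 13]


Sorted: [3, 9, 11, 12, 13, 13, 18]
Mean = 79/7
Median = 12
Freq: {3: 1, 11: 1, 12: 1, 13: 2, 18: 1, 9: 1}
Mode: [13]

Mean=79/7, Median=12, Mode=13


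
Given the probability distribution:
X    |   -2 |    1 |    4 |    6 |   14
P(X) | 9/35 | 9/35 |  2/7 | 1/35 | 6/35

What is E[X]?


E[X] = Σ x·P(X=x)
= (-2)×(9/35) + (1)×(9/35) + (4)×(2/7) + (6)×(1/35) + (14)×(6/35)
= 121/35

E[X] = 121/35


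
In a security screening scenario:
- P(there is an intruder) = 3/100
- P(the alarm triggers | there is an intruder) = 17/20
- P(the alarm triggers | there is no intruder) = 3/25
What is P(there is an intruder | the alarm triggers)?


Using Bayes' theorem:
P(A|B) = P(B|A)·P(A) / P(B)

P(the alarm triggers) = 17/20 × 3/100 + 3/25 × 97/100
= 51/2000 + 291/2500 = 1419/10000

P(there is an intruder|the alarm triggers) = (51/2000) / (1419/10000) = 85/473

P(there is an intruder|the alarm triggers) = 85/473 ≈ 17.97%


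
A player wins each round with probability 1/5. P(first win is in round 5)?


Geometric: P(X=5) = (1-p)^(k-1)×p = (4/5)^4×1/5 = 256/3125

P(X=5) = 256/3125 ≈ 8.19%


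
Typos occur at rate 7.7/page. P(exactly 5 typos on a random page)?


Poisson(λ=7.7): P(X=5) = e^(-λ)×λ^k/k!
= e^(-7.7) × 7.7^5 / 5!
≈ 0.0004528271829 × 27067.84157 / 120 ≈ 0.102142

P(X=5) ≈ 0.102142 ≈ 10.21%


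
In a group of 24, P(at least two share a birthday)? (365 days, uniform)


P(all different) = Π(365-i)/365 for i=0..23
= 0.461656
P(match) = 1 - 0.461656 = 0.538344

P ≈ 0.5383 ≈ 53.83%


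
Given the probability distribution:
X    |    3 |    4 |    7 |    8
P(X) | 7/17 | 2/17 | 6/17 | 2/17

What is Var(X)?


E[X] = 87/17
E[X²] = 517/17
Var(X) = E[X²] - (E[X])² = 517/17 - 7569/289 = 1220/289

Var(X) = 1220/289 ≈ 4.2215


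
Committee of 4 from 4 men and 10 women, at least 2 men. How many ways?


Count by #men:
  2M,2W: C(4,2)×C(10,2)=270
  3M,1W: C(4,3)×C(10,1)=40
  4M,0W: C(4,4)×C(10,0)=1
Total = 311

311


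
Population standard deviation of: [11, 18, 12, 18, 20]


Mean = 79/5
  (11-79/5)²=576/25
  (18-79/5)²=121/25
  (12-79/5)²=361/25
  (18-79/5)²=121/25
  (20-79/5)²=441/25
Σ(x-μ)² = 324/5
σ² = (324/5)/5 = 324/25

σ = √(324/25) ≈ 3.6000


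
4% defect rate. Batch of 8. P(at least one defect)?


P(all good) = (24/25)^8 = 110075314176/152587890625
P(≥1 defect) = 42512576449/152587890625

P = 42512576449/152587890625 ≈ 27.86%


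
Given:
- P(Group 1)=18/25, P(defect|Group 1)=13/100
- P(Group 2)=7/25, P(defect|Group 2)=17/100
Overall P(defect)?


P(B) = Σ P(B|Aᵢ)×P(Aᵢ)
  13/100×18/25 = 117/1250
  17/100×7/25 = 119/2500
Sum = 353/2500

P(defect) = 353/2500 ≈ 14.12%


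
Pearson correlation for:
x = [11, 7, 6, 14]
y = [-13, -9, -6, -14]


n=4, Σx=38, Σy=-42, Σxy=-438, Σx²=402, Σy²=482
r = (4×(-438) - 38×(-42))/√((4×402 - 38²)(4×482 - (-42)²))
= -156/√(164×164) = -156/√26896 ≈ -156/164.0000 ≈ -0.9512

r ≈ -0.9512


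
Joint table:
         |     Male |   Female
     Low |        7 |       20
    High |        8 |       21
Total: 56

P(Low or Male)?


P(Low∨Male) = P(Low) + P(Male) - P(Low∧Male)
= (27 + 15 - 7)/56 = 35/56 = 5/8

P = 5/8 ≈ 62.50%


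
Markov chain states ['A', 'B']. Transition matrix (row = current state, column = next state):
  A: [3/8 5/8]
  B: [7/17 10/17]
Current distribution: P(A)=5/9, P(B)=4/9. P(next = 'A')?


P(next=A) = Σᵢ P(now=i)×P(i→A)
= 5/9×3/8 + 4/9×7/17
= 5/24 + 28/153 = 479/1224

P = 479/1224 ≈ 0.3913


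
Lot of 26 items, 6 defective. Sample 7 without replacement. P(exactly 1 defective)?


Hypergeometric: C(6,1)×C(20,6)/C(26,7)
= 6×38760/657800 = 5814/16445

P(X=1) = 5814/16445 ≈ 35.35%


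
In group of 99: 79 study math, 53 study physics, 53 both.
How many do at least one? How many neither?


|A∪B| = 79+53-53 = 79
Neither = 99-79 = 20

At least one: 79; Neither: 20


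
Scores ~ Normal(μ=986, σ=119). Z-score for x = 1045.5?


z = (x - μ)/σ = (1045.5 - 986)/119 = 0.5

z = 0.5


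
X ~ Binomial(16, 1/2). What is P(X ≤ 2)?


P(X ≤ 2) = Σ P(X=i) for i=0..2
P(X=0) = 1/65536
P(X=1) = 1/4096
P(X=2) = 15/8192
Sum = 137/65536

P(X ≤ 2) = 137/65536 ≈ 0.21%


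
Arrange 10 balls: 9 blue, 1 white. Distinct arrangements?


10!/(9!×1!) = 10

10


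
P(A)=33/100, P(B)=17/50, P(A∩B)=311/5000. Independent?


P(A)×P(B) = 561/5000
P(A∩B) = 311/5000
Not equal → NOT independent

No, not independent


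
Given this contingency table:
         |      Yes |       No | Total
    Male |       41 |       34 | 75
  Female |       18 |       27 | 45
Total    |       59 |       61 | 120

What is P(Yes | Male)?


P(Yes | Male) = 41/(41+34) = 41/75

P(Yes|Male) = 41/75 ≈ 54.67%


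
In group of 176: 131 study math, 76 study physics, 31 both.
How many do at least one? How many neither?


|A∪B| = 131+76-31 = 176
Neither = 176-176 = 0

At least one: 176; Neither: 0


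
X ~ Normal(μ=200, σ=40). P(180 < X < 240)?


z₁=(180-200)/40=-0.5, z₂=(240-200)/40=1.0
P = Φ(1.0) - Φ(-0.5) = 0.841345 - 0.308538 = 0.532807 ≈ 0.5328

P(180 < X < 240) ≈ 0.5328


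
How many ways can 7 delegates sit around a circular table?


Circular arrangements of 7 distinct objects: fix one position to break rotational symmetry.
(n-1)! = 6! = 720

720


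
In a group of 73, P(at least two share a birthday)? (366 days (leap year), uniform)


P(all different) = Π(366-i)/366 for i=0..72
= 0.000449
P(match) = 1 - 0.000449 = 0.999551

P ≈ 0.9996 ≈ 99.96%


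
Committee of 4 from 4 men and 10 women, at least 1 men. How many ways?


Count by #men:
  1M,3W: C(4,1)×C(10,3)=480
  2M,2W: C(4,2)×C(10,2)=270
  3M,1W: C(4,3)×C(10,1)=40
  4M,0W: C(4,4)×C(10,0)=1
Total = 791

791


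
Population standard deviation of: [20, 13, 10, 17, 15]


Mean = 75/5 = 15
  (20-15)²=25
  (13-15)²=4
  (10-15)²=25
  (17-15)²=4
  (15-15)²=0
Σ(x-μ)² = 58
σ² = 58/5

σ = √(58/5) ≈ 3.4059


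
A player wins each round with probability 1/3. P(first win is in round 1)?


Geometric: P(X=1) = (1-p)^(k-1)×p = (2/3)^0×1/3 = 1/3

P(X=1) = 1/3 ≈ 33.33%


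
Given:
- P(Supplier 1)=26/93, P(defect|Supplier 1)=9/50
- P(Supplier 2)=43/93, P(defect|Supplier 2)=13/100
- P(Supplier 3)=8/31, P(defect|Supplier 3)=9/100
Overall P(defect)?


P(B) = Σ P(B|Aᵢ)×P(Aᵢ)
  9/50×26/93 = 39/775
  13/100×43/93 = 559/9300
  9/100×8/31 = 18/775
Sum = 1243/9300

P(defect) = 1243/9300 ≈ 13.37%


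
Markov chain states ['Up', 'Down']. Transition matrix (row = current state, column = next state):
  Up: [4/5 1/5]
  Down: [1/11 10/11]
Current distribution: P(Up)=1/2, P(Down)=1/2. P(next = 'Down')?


P(next=Down) = Σᵢ P(now=i)×P(i→Down)
= 1/2×1/5 + 1/2×10/11
= 1/10 + 5/11 = 61/110

P = 61/110 ≈ 0.5545


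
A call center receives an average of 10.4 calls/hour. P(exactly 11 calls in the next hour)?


Poisson(λ=10.4): P(X=11) = e^(-λ)×λ^k/k!
= e^(-10.4) × 10.4^11 / 11!
≈ 3.043248301e-05 × 153945405632 / 39916800 ≈ 0.117368

P(X=11) ≈ 0.117368 ≈ 11.74%


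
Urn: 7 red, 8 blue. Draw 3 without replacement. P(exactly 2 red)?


Hypergeometric: C(7,2)×C(8,1)/C(15,3)
= 21×8/455 = 24/65

P(X=2) = 24/65 ≈ 36.92%


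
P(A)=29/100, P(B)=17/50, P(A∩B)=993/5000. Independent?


P(A)×P(B) = 493/5000
P(A∩B) = 993/5000
Not equal → NOT independent

No, not independent


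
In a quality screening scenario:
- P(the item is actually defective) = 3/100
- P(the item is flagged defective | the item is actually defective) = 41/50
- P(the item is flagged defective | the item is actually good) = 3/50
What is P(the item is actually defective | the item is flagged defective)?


Using Bayes' theorem:
P(A|B) = P(B|A)·P(A) / P(B)

P(the item is flagged defective) = 41/50 × 3/100 + 3/50 × 97/100
= 123/5000 + 291/5000 = 207/2500

P(the item is actually defective|the item is flagged defective) = (123/5000) / (207/2500) = 41/138

P(the item is actually defective|the item is flagged defective) = 41/138 ≈ 29.71%


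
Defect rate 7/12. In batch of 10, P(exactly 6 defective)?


Binomial: P(X=6) = C(10,6)×p^6×(1-p)^4
= 210 × 117649/2985984 × 625/20736 = 2573571875/10319560704

P(X=6) = 2573571875/10319560704 ≈ 24.94%


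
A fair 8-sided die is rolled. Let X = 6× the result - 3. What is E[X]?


E[die] = (1+8)/2 = 9/2
E[X] = 6×9/2 - 3 = 24

E[X] = 24


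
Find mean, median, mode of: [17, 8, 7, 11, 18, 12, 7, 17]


Sorted: [7, 7, 8, 11, 12, 17, 17, 18]
Mean = 97/8
Median = 23/2
Freq: {17: 2, 8: 1, 7: 2, 11: 1, 18: 1, 12: 1}
Mode: [7, 17]

Mean=97/8, Median=23/2, Mode=[7, 17]


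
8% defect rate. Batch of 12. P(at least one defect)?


P(all good) = (23/25)^12 = 21914624432020321/59604644775390625
P(≥1 defect) = 37690020343370304/59604644775390625

P = 37690020343370304/59604644775390625 ≈ 63.23%


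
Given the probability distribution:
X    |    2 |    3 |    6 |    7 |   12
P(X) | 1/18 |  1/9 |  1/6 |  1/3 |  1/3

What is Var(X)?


E[X] = 70/9
E[X²] = 644/9
Var(X) = E[X²] - (E[X])² = 644/9 - 4900/81 = 896/81

Var(X) = 896/81 ≈ 11.0617


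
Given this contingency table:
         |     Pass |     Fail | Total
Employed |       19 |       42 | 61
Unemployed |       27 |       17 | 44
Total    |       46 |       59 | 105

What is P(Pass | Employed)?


P(Pass | Employed) = 19/(19+42) = 19/61

P(Pass|Employed) = 19/61 ≈ 31.15%


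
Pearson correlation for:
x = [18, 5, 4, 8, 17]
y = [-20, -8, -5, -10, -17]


n=5, Σx=52, Σy=-60, Σxy=-789, Σx²=718, Σy²=878
r = (5×(-789) - 52×(-60))/√((5×718 - 52²)(5×878 - (-60)²))
= -825/√(886×790) = -825/√699940 ≈ -825/836.6242 ≈ -0.9861

r ≈ -0.9861


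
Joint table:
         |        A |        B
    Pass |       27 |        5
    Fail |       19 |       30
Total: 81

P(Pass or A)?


P(Pass∨A) = P(Pass) + P(A) - P(Pass∧A)
= (32 + 46 - 27)/81 = 51/81 = 17/27

P = 17/27 ≈ 62.96%


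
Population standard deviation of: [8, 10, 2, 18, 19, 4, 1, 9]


Mean = 71/8
  (8-71/8)²=49/64
  (10-71/8)²=81/64
  (2-71/8)²=3025/64
  (18-71/8)²=5329/64
  (19-71/8)²=6561/64
  (4-71/8)²=1521/64
  (1-71/8)²=3969/64
  (9-71/8)²=1/64
Σ(x-μ)² = 2567/8
σ² = (2567/8)/8 = 2567/64

σ = √(2567/64) ≈ 6.3332


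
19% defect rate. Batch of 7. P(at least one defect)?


P(all good) = (81/100)^7 = 22876792454961/100000000000000
P(≥1 defect) = 77123207545039/100000000000000

P = 77123207545039/100000000000000 ≈ 77.12%


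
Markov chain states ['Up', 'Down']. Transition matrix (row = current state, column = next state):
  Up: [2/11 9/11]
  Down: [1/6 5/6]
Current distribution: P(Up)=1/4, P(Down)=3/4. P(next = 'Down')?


P(next=Down) = Σᵢ P(now=i)×P(i→Down)
= 1/4×9/11 + 3/4×5/6
= 9/44 + 5/8 = 73/88

P = 73/88 ≈ 0.8295


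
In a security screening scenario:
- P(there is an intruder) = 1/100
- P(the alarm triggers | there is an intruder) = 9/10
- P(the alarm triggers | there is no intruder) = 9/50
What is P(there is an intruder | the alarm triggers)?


Using Bayes' theorem:
P(A|B) = P(B|A)·P(A) / P(B)

P(the alarm triggers) = 9/10 × 1/100 + 9/50 × 99/100
= 9/1000 + 891/5000 = 117/625

P(there is an intruder|the alarm triggers) = (9/1000) / (117/625) = 5/104

P(there is an intruder|the alarm triggers) = 5/104 ≈ 4.81%


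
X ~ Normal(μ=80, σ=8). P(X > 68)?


z = (68-80)/8 = -1.5
P(X > 68) = 1 - P(Z ≤ -1.5) = 1 - 0.0668 = 0.9332

P(X > 68) ≈ 0.9332


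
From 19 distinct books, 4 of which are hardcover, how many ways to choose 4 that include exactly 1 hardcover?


Choose 1 of the 4 hardcovers and 3 of the other 15 books:
C(4,1)×C(15,3) = 4×455 = 1820

1820


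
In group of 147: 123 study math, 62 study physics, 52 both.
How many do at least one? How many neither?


|A∪B| = 123+62-52 = 133
Neither = 147-133 = 14

At least one: 133; Neither: 14


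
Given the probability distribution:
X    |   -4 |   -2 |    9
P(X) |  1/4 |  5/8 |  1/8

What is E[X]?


E[X] = Σ x·P(X=x)
= (-4)×(1/4) + (-2)×(5/8) + (9)×(1/8)
= -9/8

E[X] = -9/8


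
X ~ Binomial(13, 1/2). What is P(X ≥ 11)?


P(X ≥ 11) = Σ P(X=i) for i=11..13
P(X=11) = 39/4096
P(X=12) = 13/8192
P(X=13) = 1/8192
Sum = 23/2048

P(X ≥ 11) = 23/2048 ≈ 1.12%


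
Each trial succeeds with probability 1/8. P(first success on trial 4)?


Geometric: P(X=4) = (1-p)^(k-1)×p = (7/8)^3×1/8 = 343/4096

P(X=4) = 343/4096 ≈ 8.37%


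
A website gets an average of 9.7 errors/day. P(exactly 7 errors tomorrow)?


Poisson(λ=9.7): P(X=7) = e^(-λ)×λ^k/k!
= e^(-9.7) × 9.7^7 / 7!
≈ 6.128349505e-05 × 8079828.44781 / 5040 ≈ 0.098246

P(X=7) ≈ 0.098246 ≈ 9.82%


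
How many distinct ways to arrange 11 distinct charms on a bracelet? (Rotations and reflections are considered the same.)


Free circular arrangements: rotations and reflections both identified.
(n-1)!/2 = 10!/2 = 3628800/2 = 1814400

1814400


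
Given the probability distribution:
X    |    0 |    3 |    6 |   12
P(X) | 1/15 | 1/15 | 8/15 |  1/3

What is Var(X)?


E[X] = 37/5
E[X²] = 339/5
Var(X) = E[X²] - (E[X])² = 339/5 - 1369/25 = 326/25

Var(X) = 326/25 ≈ 13.0400


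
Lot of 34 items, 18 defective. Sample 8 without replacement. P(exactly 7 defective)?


Hypergeometric: C(18,7)×C(16,1)/C(34,8)
= 31824×16/18156204 = 832/29667

P(X=7) = 832/29667 ≈ 2.80%


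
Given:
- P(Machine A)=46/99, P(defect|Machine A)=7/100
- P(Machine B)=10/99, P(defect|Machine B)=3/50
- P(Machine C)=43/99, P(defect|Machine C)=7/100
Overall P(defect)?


P(B) = Σ P(B|Aᵢ)×P(Aᵢ)
  7/100×46/99 = 161/4950
  3/50×10/99 = 1/165
  7/100×43/99 = 301/9900
Sum = 683/9900

P(defect) = 683/9900 ≈ 6.90%


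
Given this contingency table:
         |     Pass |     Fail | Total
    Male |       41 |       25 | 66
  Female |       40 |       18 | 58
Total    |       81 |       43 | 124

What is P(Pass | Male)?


P(Pass | Male) = 41/(41+25) = 41/66

P(Pass|Male) = 41/66 ≈ 62.12%


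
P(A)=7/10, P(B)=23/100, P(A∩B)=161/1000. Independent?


P(A)×P(B) = 161/1000
P(A∩B) = 161/1000
Equal ✓ → Independent

Yes, independent


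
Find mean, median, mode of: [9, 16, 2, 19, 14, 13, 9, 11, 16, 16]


Sorted: [2, 9, 9, 11, 13, 14, 16, 16, 16, 19]
Mean = 125/10 = 25/2
Median = 27/2
Freq: {9: 2, 16: 3, 2: 1, 19: 1, 14: 1, 13: 1, 11: 1}
Mode: [16]

Mean=25/2, Median=27/2, Mode=16


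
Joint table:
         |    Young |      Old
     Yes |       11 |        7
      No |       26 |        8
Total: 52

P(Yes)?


P(Yes) = (11+7)/52 = 18/52 = 9/26

P(Yes) = 9/26 ≈ 34.62%


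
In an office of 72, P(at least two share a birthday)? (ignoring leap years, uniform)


P(all different) = Π(365-i)/365 for i=0..71
= 0.000547
P(match) = 1 - 0.000547 = 0.999453

P ≈ 0.9995 ≈ 99.95%


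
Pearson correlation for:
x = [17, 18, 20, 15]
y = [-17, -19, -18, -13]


n=4, Σx=70, Σy=-67, Σxy=-1186, Σx²=1238, Σy²=1143
r = (4×(-1186) - 70×(-67))/√((4×1238 - 70²)(4×1143 - (-67)²))
= -54/√(52×83) = -54/√4316 ≈ -54/65.6963 ≈ -0.8220

r ≈ -0.8220


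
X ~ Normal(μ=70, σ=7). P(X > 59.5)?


z = (59.5-70)/7 = -1.5
P(X > 59.5) = 1 - P(Z ≤ -1.5) = 1 - 0.0668 = 0.9332

P(X > 59.5) ≈ 0.9332


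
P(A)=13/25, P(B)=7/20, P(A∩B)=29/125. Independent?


P(A)×P(B) = 91/500
P(A∩B) = 29/125
Not equal → NOT independent

No, not independent


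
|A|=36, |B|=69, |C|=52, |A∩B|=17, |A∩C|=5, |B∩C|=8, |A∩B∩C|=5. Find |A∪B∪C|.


|A∪B∪C| = 36+69+52-17-5-8+5 = 132

|A∪B∪C| = 132


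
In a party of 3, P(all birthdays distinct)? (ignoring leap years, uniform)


P(all different) = Π(365-i)/365 for i=0..2
= (365/365)×(364/365)×...×(363/365)
= 0.991796

P ≈ 0.9918 ≈ 99.18%


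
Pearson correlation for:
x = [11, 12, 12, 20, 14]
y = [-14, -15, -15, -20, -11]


n=5, Σx=69, Σy=-75, Σxy=-1068, Σx²=1005, Σy²=1167
r = (5×(-1068) - 69×(-75))/√((5×1005 - 69²)(5×1167 - (-75)²))
= -165/√(264×210) = -165/√55440 ≈ -165/235.4570 ≈ -0.7008

r ≈ -0.7008


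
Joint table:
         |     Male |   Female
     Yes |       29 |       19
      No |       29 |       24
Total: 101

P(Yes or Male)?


P(Yes∨Male) = P(Yes) + P(Male) - P(Yes∧Male)
= (48 + 58 - 29)/101 = 77/101

P = 77/101 ≈ 76.24%


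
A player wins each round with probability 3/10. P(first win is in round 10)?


Geometric: P(X=10) = (1-p)^(k-1)×p = (7/10)^9×3/10 = 121060821/10000000000

P(X=10) = 121060821/10000000000 ≈ 1.21%


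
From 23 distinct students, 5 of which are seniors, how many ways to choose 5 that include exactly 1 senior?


Choose 1 of the 5 seniors and 4 of the other 18 students:
C(5,1)×C(18,4) = 5×3060 = 15300

15300


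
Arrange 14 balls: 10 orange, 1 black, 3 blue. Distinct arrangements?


14!/(10!×1!×3!) = 4004

4004


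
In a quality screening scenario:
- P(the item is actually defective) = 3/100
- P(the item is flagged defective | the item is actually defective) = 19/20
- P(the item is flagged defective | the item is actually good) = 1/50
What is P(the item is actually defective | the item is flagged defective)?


Using Bayes' theorem:
P(A|B) = P(B|A)·P(A) / P(B)

P(the item is flagged defective) = 19/20 × 3/100 + 1/50 × 97/100
= 57/2000 + 97/5000 = 479/10000

P(the item is actually defective|the item is flagged defective) = (57/2000) / (479/10000) = 285/479

P(the item is actually defective|the item is flagged defective) = 285/479 ≈ 59.50%


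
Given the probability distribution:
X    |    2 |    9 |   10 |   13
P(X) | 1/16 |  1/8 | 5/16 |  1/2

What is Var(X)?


E[X] = 87/8
E[X²] = 1009/8
Var(X) = E[X²] - (E[X])² = 1009/8 - 7569/64 = 503/64

Var(X) = 503/64 ≈ 7.8594


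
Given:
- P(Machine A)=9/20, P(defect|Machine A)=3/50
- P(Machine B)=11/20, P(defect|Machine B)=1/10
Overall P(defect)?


P(B) = Σ P(B|Aᵢ)×P(Aᵢ)
  3/50×9/20 = 27/1000
  1/10×11/20 = 11/200
Sum = 41/500

P(defect) = 41/500 ≈ 8.20%


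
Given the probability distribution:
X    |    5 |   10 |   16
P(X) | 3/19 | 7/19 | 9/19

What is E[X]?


E[X] = Σ x·P(X=x)
= (5)×(3/19) + (10)×(7/19) + (16)×(9/19)
= 229/19

E[X] = 229/19


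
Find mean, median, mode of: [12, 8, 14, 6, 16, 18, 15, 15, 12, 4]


Sorted: [4, 6, 8, 12, 12, 14, 15, 15, 16, 18]
Mean = 120/10 = 12
Median = 13
Freq: {12: 2, 8: 1, 14: 1, 6: 1, 16: 1, 18: 1, 15: 2, 4: 1}
Mode: [12, 15]

Mean=12, Median=13, Mode=[12, 15]


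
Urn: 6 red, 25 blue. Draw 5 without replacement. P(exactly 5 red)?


Hypergeometric: C(6,5)×C(25,0)/C(31,5)
= 6×1/169911 = 2/56637

P(X=5) = 2/56637 ≈ 0.00%


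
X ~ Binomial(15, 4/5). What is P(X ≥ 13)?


P(X ≥ 13) = Σ P(X=i) for i=13..15
P(X=13) = 1409286144/6103515625
P(X=14) = 805306368/6103515625
P(X=15) = 1073741824/30517578125
Sum = 12146704384/30517578125

P(X ≥ 13) = 12146704384/30517578125 ≈ 39.80%


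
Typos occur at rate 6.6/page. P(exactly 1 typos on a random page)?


Poisson(λ=6.6): P(X=1) = e^(-λ)×λ^k/k!
= e^(-6.6) × 6.6^1 / 1!
≈ 0.001360368038 × 6.6 / 1 ≈ 0.008978

P(X=1) ≈ 0.008978 ≈ 0.90%


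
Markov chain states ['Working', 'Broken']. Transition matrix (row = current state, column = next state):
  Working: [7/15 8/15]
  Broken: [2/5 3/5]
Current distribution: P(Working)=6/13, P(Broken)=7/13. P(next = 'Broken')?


P(next=Broken) = Σᵢ P(now=i)×P(i→Broken)
= 6/13×8/15 + 7/13×3/5
= 16/65 + 21/65 = 37/65

P = 37/65 ≈ 0.5692


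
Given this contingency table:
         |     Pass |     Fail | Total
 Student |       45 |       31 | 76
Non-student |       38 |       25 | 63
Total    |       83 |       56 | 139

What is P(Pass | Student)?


P(Pass | Student) = 45/(45+31) = 45/76

P(Pass|Student) = 45/76 ≈ 59.21%


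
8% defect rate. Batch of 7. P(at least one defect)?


P(all good) = (23/25)^7 = 3404825447/6103515625
P(≥1 defect) = 2698690178/6103515625

P = 2698690178/6103515625 ≈ 44.22%


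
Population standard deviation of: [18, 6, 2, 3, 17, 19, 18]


Mean = 83/7
  (18-83/7)²=1849/49
  (6-83/7)²=1681/49
  (2-83/7)²=4761/49
  (3-83/7)²=3844/49
  (17-83/7)²=1296/49
  (19-83/7)²=2500/49
  (18-83/7)²=1849/49
Σ(x-μ)² = 2540/7
σ² = (2540/7)/7 = 2540/49

σ = √(2540/49) ≈ 7.1998
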